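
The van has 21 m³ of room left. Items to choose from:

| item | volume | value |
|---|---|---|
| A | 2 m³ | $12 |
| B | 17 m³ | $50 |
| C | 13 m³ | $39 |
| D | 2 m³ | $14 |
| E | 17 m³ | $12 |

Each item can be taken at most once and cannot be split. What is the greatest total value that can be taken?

Check high-value combinations within 21 m³:
- A+B+D: volume 2+17+2=21, value 12+50+14=76
- A+C+D: volume 2+13+2=17, value 12+39+14=65
- B+D: volume 17+2=19, value 50+14=64
Best: $76.

$76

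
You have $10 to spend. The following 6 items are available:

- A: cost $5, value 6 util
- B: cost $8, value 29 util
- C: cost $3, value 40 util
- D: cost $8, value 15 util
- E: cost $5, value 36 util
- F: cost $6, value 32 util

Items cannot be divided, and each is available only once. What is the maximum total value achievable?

Check high-value combinations within $10:
- C+E: cost 3+5=8, value 40+36=76
- C+F: cost 3+6=9, value 40+32=72
- A+C: cost 5+3=8, value 6+40=46
- A+E: cost 5+5=10, value 6+36=42
- C: cost 3, value 40
Best: 76 util.

76 util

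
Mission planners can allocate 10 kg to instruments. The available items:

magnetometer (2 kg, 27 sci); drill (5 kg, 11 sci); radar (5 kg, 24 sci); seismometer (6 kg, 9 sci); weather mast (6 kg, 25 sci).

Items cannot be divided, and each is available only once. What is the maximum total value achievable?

This is a 0/1 knapsack; check combinations near the capacity.
- magnetometer+weather mast: mass 2+6=8, value 27+25=52
- magnetometer+radar: mass 2+5=7, value 27+24=51
- magnetometer+drill: mass 2+5=7, value 27+11=38
- magnetometer+seismometer: mass 2+6=8, value 27+9=36
- drill+radar: mass 5+5=10, value 11+24=35
Best: 52 sci.

52 sci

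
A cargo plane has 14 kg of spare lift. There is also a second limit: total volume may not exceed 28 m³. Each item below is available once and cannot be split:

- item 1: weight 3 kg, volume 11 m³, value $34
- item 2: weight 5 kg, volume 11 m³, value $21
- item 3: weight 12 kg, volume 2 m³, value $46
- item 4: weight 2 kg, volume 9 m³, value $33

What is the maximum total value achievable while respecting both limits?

$79

Feasible sets respecting both limits:
- item 3+item 4: weight 14, volume 11, value 79
- item 1+item 4: weight 5, volume 20, value 67
- item 1+item 2: weight 8, volume 22, value 55
- item 2+item 4: weight 7, volume 20, value 54
Best: $79.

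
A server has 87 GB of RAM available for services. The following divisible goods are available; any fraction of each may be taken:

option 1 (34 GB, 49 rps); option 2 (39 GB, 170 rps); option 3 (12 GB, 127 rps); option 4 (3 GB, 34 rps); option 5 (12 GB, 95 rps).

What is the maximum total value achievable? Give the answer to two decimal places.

456.26

Take in order of value per unit:
- option 4 (34/3 per unit): all 3 → value 34, running total 34.00
- option 3 (127/12 per unit): all 12 → value 127, running total 161.00
- option 5 (95/12 per unit): all 12 → value 95, running total 256.00
- option 2 (170/39 per unit): all 39 → value 170, running total 426.00
- option 1 (49/34 per unit): 21 of 34 → value 21×49/34 = 30.2647, running total 456.26
Total 456.26.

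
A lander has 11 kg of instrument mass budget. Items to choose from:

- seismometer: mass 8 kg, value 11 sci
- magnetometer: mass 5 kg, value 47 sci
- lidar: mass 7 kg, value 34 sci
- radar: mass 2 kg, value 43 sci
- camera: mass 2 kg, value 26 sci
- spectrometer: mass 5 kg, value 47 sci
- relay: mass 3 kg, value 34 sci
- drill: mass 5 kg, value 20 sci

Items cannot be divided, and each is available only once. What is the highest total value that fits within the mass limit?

Check high-value combinations within 11 kg:
- magnetometer+radar+relay: mass 5+2+3=10, value 47+43+34=124
- radar+spectrometer+relay: mass 2+5+3=10, value 43+47+34=124
- magnetometer+radar+camera: mass 5+2+2=9, value 47+43+26=116
- radar+camera+spectrometer: mass 2+2+5=9, value 43+26+47=116
- magnetometer+camera+relay: mass 5+2+3=10, value 47+26+34=107
Best: 124 sci.

124 sci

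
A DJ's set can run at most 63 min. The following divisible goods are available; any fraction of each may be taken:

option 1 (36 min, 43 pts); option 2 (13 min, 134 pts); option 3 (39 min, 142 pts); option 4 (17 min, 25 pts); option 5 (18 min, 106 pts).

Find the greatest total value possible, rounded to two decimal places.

356.51

Take in order of value per unit:
- option 2 (134/13 per unit): all 13 → value 134, running total 134.00
- option 5 (106/18 per unit): all 18 → value 106, running total 240.00
- option 3 (142/39 per unit): 32 of 39 → value 32×142/39 = 116.5128, running total 356.51
Total 356.51.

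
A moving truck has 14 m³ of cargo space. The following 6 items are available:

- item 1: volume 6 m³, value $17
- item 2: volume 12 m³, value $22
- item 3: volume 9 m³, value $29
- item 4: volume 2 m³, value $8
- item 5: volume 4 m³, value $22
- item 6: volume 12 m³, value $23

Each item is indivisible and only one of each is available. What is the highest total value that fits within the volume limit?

Check high-value combinations within 14 m³:
- item 3+item 5: volume 9+4=13, value 29+22=51
- item 1+item 4+item 5: volume 6+2+4=12, value 17+8+22=47
- item 1+item 5: volume 6+4=10, value 17+22=39
Best: $51.

$51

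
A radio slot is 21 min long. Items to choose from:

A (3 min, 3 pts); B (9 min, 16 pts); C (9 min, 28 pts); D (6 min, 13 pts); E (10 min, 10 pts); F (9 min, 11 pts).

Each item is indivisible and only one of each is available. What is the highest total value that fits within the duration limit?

47 pts

This is a 0/1 knapsack; check combinations near the capacity.
- A+B+C: duration 3+9+9=21, value 3+16+28=47
- B+C: duration 9+9=18, value 16+28=44
- A+C+D: duration 3+9+6=18, value 3+28+13=44
- A+C+F: duration 3+9+9=21, value 3+28+11=42
Best: 47 pts.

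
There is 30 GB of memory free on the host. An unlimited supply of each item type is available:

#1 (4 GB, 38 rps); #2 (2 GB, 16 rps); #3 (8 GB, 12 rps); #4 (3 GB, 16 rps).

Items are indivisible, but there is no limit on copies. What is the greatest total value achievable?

282 rps

Best value-per-unit is #1 at 38/4; filling with it alone gives 7×38 = 266.
Optimal mix: 7×#1 + 1×#2 → memory 30, value 282.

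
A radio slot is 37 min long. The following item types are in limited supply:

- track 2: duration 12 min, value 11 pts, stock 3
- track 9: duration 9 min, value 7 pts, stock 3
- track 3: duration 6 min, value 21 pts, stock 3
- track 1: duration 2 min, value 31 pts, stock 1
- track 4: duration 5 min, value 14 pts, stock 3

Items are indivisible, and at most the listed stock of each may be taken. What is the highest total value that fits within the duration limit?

136 pts

Top feasible selections:
- 3×track 3 + 1×track 1 + 3×track 4: duration 35, value 136
- 3×track 3 + 1×track 1 + 2×track 4: duration 30, value 122
- 1×track 2 + 3×track 3 + 1×track 1 + 1×track 4: duration 37, value 119
Best: 136 pts.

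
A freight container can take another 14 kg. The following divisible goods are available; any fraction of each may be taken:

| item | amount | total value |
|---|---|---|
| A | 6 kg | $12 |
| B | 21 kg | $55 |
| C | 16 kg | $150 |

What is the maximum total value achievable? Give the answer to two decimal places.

131.25

Take in order of value per unit:
- C (150/16 per unit): 14 of 16 → value 14×150/16 = 131.2500, running total 131.25
Total 131.25.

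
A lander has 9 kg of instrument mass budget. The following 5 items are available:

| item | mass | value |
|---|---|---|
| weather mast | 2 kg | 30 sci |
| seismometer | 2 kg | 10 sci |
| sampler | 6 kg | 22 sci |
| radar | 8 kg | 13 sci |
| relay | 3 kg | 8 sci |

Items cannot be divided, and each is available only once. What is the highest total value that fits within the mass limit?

Check high-value combinations within 9 kg:
- weather mast+sampler: mass 2+6=8, value 30+22=52
- weather mast+seismometer+relay: mass 2+2+3=7, value 30+10+8=48
- weather mast+seismometer: mass 2+2=4, value 30+10=40
Best: 52 sci.

52 sci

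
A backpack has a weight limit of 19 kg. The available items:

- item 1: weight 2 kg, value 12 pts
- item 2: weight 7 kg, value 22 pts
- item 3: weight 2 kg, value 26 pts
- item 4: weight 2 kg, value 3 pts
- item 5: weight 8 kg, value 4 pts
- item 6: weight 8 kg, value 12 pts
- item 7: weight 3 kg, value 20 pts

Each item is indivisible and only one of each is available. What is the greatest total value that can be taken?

83 pts

Check high-value combinations within 19 kg:
- item 1+item 2+item 3+item 4+item 7: weight 2+7+2+2+3=16, value 12+22+26+3+20=83
- item 1+item 2+item 3+item 7: weight 2+7+2+3=14, value 12+22+26+20=80
- item 1+item 3+item 4+item 6+item 7: weight 2+2+2+8+3=17, value 12+26+3+12+20=73
- item 1+item 2+item 3+item 6: weight 2+7+2+8=19, value 12+22+26+12=72
Best: 83 pts.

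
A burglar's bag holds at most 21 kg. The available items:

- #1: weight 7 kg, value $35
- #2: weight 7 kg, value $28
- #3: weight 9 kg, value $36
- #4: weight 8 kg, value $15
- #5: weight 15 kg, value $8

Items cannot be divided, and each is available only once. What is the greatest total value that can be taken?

$71

This is a 0/1 knapsack; check combinations near the capacity.
- #1+#3: weight 7+9=16, value 35+36=71
- #2+#3: weight 7+9=16, value 28+36=64
- #1+#2: weight 7+7=14, value 35+28=63
Best: $71.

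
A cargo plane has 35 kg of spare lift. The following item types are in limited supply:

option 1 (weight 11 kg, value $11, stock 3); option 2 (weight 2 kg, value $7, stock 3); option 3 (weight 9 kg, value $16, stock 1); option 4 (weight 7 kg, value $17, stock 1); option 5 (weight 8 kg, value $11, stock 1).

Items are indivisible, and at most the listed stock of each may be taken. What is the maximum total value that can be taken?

Best selections within weight 35 and stock limits:
- 3×option 2 + 1×option 3 + 1×option 4 + 1×option 5: weight 30, value 65
- 1×option 1 + 3×option 2 + 1×option 3 + 1×option 4: weight 33, value 65
- 1×option 1 + 3×option 2 + 1×option 4 + 1×option 5: weight 32, value 60
Best: $65.

$65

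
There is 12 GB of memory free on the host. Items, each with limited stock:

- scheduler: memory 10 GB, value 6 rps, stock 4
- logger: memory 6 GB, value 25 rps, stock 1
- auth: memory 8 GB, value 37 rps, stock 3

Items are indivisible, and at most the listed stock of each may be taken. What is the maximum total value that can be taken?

Top feasible selections:
- 1×auth: memory 8, value 37
- 1×logger: memory 6, value 25
- 1×scheduler: memory 10, value 6
Best: 37 rps.

37 rps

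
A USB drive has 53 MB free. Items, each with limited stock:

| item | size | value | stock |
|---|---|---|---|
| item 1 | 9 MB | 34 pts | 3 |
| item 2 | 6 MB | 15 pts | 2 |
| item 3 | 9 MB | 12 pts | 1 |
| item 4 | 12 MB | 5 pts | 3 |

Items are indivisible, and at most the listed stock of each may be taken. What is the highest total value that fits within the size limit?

Top feasible selections:
- 3×item 1 + 2×item 2 + 1×item 3: size 48, value 144
- 3×item 1 + 2×item 2 + 1×item 4: size 51, value 137
- 3×item 1 + 2×item 2: size 39, value 132
Best: 144 pts.

144 pts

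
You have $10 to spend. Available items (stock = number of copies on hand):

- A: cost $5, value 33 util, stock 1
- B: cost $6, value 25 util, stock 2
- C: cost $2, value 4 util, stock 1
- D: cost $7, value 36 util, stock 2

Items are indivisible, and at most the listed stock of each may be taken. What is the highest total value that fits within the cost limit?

Top feasible selections:
- 1×C + 1×D: cost 9, value 40
- 1×A + 1×C: cost 7, value 37
Best: 40 util.

40 util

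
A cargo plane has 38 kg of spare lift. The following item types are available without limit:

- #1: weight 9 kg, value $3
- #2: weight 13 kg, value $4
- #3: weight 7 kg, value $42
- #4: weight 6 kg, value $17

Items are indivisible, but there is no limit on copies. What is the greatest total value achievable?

Best value-per-unit is #3 at 42/7, and filling with it alone uses weight 5×7=35. No mix of the others beats 5×42 = 210.

$210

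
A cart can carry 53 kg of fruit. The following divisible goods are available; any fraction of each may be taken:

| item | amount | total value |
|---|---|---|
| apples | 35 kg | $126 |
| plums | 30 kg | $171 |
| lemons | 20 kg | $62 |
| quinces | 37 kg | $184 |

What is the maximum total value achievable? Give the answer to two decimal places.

Take in order of value per unit:
- plums (171/30 per unit): all 30 → value 171, running total 171.00
- quinces (184/37 per unit): 23 of 37 → value 23×184/37 = 114.3784, running total 285.38
Total 285.38.

285.38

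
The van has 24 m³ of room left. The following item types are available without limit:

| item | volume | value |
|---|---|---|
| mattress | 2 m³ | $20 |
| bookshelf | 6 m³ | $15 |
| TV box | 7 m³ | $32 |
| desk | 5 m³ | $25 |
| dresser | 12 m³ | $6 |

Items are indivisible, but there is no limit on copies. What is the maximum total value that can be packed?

Best value-per-unit is mattress at 20/2, and filling with it alone uses volume 12×2=24. No mix of the others beats 12×20 = 240.

$240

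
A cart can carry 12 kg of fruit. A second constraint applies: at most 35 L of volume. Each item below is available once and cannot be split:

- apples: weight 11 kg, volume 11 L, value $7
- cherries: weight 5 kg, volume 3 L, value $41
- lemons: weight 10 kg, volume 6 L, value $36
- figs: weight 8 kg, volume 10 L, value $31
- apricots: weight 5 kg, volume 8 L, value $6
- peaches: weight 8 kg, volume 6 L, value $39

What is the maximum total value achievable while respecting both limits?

$47

Feasible sets respecting both limits:
- cherries+apricots: weight 10, volume 11, value 47
- cherries: weight 5, volume 3, value 41
- peaches: weight 8, volume 6, value 39
Best: $47.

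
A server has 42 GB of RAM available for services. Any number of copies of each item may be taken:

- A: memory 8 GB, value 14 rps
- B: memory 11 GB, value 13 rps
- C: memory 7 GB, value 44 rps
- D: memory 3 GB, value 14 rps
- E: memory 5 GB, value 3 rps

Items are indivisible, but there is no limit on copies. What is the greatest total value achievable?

264 rps

Best value-per-unit is C at 44/7, and filling with it alone uses memory 6×7=42. No mix of the others beats 6×44 = 264.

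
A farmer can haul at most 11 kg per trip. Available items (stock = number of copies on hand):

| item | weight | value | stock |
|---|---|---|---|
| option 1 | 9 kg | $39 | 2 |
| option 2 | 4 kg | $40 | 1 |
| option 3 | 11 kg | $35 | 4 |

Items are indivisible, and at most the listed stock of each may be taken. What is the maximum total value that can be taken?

Best selections within weight 11 and stock limits:
- 1×option 2: weight 4, value 40
- 1×option 1: weight 9, value 39
Best: $40.

$40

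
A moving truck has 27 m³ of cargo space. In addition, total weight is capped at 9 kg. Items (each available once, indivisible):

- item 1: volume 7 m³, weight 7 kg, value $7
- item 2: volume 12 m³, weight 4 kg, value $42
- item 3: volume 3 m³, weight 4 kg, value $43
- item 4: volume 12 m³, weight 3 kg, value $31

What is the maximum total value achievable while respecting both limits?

Feasible sets respecting both limits:
- item 2+item 3: volume 15, weight 8, value 85
- item 3+item 4: volume 15, weight 7, value 74
- item 2+item 4: volume 24, weight 7, value 73
- item 3: volume 3, weight 4, value 43
Best: $85.

$85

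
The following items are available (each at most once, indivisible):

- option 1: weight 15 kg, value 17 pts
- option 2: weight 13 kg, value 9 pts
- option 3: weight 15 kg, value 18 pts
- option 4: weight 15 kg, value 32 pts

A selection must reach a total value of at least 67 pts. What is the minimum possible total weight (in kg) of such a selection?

45

Subsets with value ≥ 67, sorted by total weight:
- option 1+option 3+option 4: weight 45, value 67
- option 1+option 2+option 3+option 4: weight 58, value 76
Minimum weight: 45 kg.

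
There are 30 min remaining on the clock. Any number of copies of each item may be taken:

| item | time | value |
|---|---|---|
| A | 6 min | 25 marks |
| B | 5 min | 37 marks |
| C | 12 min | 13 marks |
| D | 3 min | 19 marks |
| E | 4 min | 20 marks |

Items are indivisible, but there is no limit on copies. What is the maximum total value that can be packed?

222 marks

Best value-per-unit is B at 37/5, and filling with it alone uses time 6×5=30. No mix of the others beats 6×37 = 222.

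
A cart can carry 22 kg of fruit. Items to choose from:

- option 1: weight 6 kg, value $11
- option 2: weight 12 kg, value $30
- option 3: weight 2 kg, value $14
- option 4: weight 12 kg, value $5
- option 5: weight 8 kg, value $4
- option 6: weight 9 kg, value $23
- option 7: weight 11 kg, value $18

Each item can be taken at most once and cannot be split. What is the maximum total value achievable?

$55

Check high-value combinations within 22 kg:
- option 1+option 2+option 3: weight 6+12+2=20, value 11+30+14=55
- option 3+option 6+option 7: weight 2+9+11=22, value 14+23+18=55
- option 2+option 6: weight 12+9=21, value 30+23=53
Best: $55.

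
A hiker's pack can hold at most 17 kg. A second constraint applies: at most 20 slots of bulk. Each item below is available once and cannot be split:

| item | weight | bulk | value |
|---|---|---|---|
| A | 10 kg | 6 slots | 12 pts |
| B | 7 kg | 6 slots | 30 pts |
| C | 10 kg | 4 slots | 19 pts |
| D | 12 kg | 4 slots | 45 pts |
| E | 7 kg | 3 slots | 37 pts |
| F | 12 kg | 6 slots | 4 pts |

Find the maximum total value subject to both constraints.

67 pts

Feasible sets respecting both limits:
- B+E: weight 14, bulk 9, value 67
- C+E: weight 17, bulk 7, value 56
- B+C: weight 17, bulk 10, value 49
- A+E: weight 17, bulk 9, value 49
Best: 67 pts.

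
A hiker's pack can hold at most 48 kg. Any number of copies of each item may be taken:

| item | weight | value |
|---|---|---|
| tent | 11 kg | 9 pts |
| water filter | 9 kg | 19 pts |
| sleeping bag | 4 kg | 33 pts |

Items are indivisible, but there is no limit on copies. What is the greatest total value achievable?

396 pts

Best value-per-unit is sleeping bag at 33/4, and filling with it alone uses weight 12×4=48. No mix of the others beats 12×33 = 396.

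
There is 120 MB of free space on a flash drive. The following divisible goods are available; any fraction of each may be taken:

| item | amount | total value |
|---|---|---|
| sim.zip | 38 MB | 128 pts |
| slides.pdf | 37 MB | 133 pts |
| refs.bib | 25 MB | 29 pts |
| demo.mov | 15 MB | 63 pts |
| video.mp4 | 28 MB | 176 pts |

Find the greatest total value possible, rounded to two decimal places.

Take in order of value per unit:
- video.mp4 (176/28 per unit): all 28 → value 176, running total 176.00
- demo.mov (63/15 per unit): all 15 → value 63, running total 239.00
- slides.pdf (133/37 per unit): all 37 → value 133, running total 372.00
- sim.zip (128/38 per unit): all 38 → value 128, running total 500.00
- refs.bib (29/25 per unit): 2 of 25 → value 2×29/25 = 2.3200, running total 502.32
Total 502.32.

502.32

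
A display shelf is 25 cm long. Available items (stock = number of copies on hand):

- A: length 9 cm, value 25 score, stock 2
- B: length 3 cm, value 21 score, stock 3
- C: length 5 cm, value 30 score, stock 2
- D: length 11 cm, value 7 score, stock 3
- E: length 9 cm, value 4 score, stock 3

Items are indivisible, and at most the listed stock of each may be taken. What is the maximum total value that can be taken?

127 score

Top feasible selections:
- 1×A + 2×B + 2×C: length 25, value 127
- 3×B + 2×C: length 19, value 123
- 1×A + 3×B + 1×C: length 23, value 118
Best: 127 score.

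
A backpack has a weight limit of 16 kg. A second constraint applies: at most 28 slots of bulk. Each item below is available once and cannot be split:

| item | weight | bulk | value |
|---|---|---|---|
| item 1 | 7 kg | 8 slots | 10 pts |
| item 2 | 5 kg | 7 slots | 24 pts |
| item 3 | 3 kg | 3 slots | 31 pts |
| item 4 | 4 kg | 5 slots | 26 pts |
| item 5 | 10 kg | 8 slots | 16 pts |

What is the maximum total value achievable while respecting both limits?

Feasible sets respecting both limits:
- item 2+item 3+item 4: weight 12, bulk 15, value 81
- item 1+item 3+item 4: weight 14, bulk 16, value 67
- item 1+item 2+item 3: weight 15, bulk 18, value 65
Best: 81 pts.

81 pts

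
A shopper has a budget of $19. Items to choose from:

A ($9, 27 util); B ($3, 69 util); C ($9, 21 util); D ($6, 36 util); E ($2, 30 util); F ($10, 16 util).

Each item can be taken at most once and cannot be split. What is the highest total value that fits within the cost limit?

135 util

Check high-value combinations within $19:
- B+D+E: cost 3+6+2=11, value 69+36+30=135
- A+B+D: cost 9+3+6=18, value 27+69+36=132
- A+B+E: cost 9+3+2=14, value 27+69+30=126
- B+C+D: cost 3+9+6=18, value 69+21+36=126
- B+D+F: cost 3+6+10=19, value 69+36+16=121
Best: 135 util.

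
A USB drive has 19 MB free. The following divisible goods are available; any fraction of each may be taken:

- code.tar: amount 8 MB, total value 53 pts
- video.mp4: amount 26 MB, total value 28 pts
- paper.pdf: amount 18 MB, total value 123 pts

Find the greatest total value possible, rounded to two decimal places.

129.63

Take in order of value per unit:
- paper.pdf (123/18 per unit): all 18 → value 123, running total 123.00
- code.tar (53/8 per unit): 1 of 8 → value 1×53/8 = 6.6250, running total 129.63
Total 129.63.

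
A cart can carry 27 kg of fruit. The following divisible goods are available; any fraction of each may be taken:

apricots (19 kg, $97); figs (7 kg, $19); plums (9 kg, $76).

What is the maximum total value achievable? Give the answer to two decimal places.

Take in order of value per unit:
- plums (76/9 per unit): all 9 → value 76, running total 76.00
- apricots (97/19 per unit): 18 of 19 → value 18×97/19 = 91.8947, running total 167.89
Total 167.89.

167.89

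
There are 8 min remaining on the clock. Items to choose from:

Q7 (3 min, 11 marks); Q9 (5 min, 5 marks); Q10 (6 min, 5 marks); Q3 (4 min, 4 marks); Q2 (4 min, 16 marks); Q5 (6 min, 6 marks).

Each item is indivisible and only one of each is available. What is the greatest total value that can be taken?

This is a 0/1 knapsack; check combinations near the capacity.
- Q7+Q2: time 3+4=7, value 11+16=27
- Q3+Q2: time 4+4=8, value 4+16=20
- Q2: time 4, value 16
Best: 27 marks.

27 marks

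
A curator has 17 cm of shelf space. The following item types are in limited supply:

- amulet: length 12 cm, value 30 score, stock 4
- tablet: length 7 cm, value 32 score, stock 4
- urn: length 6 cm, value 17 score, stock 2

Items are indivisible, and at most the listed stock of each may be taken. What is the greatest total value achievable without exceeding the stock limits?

64 score

Best selections within length 17 and stock limits:
- 2×tablet: length 14, value 64
- 1×tablet + 1×urn: length 13, value 49
Best: 64 score.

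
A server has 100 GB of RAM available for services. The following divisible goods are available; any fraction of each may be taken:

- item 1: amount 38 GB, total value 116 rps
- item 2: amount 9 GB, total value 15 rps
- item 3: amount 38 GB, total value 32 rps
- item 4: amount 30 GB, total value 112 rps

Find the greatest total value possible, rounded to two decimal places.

262.37

Take in order of value per unit:
- item 4 (112/30 per unit): all 30 → value 112, running total 112.00
- item 1 (116/38 per unit): all 38 → value 116, running total 228.00
- item 2 (15/9 per unit): all 9 → value 15, running total 243.00
- item 3 (32/38 per unit): 23 of 38 → value 23×32/38 = 19.3684, running total 262.37
Total 262.37.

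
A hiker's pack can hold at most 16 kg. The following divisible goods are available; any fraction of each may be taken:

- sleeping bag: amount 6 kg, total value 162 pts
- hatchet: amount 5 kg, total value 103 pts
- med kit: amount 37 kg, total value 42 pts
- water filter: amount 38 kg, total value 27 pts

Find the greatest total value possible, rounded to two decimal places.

Take in order of value per unit:
- sleeping bag (162/6 per unit): all 6 → value 162, running total 162.00
- hatchet (103/5 per unit): all 5 → value 103, running total 265.00
- med kit (42/37 per unit): 5 of 37 → value 5×42/37 = 5.6757, running total 270.68
Total 270.68.

270.68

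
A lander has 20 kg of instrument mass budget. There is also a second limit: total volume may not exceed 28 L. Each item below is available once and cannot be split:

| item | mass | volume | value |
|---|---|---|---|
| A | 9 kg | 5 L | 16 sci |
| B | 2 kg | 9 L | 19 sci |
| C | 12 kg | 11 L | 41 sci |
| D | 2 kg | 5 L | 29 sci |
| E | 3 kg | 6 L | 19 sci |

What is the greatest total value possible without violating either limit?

Feasible sets respecting both limits:
- B+C+D: mass 16, volume 25, value 89
- C+D+E: mass 17, volume 22, value 89
- A+B+D+E: mass 16, volume 25, value 83
- B+C+E: mass 17, volume 26, value 79
Best: 89 sci.

89 sci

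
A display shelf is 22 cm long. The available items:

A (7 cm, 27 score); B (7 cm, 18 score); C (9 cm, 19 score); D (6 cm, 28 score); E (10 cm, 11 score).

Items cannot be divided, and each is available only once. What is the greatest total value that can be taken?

This is a 0/1 knapsack; check combinations near the capacity.
- A+C+D: length 7+9+6=22, value 27+19+28=74
- A+B+D: length 7+7+6=20, value 27+18+28=73
- B+C+D: length 7+9+6=22, value 18+19+28=65
- A+D: length 7+6=13, value 27+28=55
- C+D: length 9+6=15, value 19+28=47
Best: 74 score.

74 score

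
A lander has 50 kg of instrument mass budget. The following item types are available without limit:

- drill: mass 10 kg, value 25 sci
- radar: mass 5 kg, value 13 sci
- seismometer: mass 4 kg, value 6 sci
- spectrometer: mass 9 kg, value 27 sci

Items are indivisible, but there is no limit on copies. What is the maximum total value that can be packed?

148 sci

Best value-per-unit is spectrometer at 27/9; filling with it alone gives 5×27 = 135.
Optimal mix: 1×radar + 5×spectrometer → mass 50, value 148.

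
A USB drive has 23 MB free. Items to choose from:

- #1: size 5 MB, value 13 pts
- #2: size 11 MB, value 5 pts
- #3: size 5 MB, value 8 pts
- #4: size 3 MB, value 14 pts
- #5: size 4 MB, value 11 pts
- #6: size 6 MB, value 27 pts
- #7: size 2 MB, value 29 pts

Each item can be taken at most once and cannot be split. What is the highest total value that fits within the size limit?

94 pts

Check high-value combinations within 23 MB:
- #1+#4+#5+#6+#7: size 5+3+4+6+2=20, value 13+14+11+27+29=94
- #1+#3+#4+#6+#7: size 5+5+3+6+2=21, value 13+8+14+27+29=91
- #3+#4+#5+#6+#7: size 5+3+4+6+2=20, value 8+14+11+27+29=89
- #1+#3+#5+#6+#7: size 5+5+4+6+2=22, value 13+8+11+27+29=88
Best: 94 pts.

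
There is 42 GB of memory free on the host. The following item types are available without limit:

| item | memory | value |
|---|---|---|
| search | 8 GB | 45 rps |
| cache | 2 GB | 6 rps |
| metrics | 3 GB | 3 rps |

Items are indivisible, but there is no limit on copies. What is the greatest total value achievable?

231 rps

Best value-per-unit is search at 45/8; filling with it alone gives 5×45 = 225.
Optimal mix: 5×search + 1×cache → memory 42, value 231.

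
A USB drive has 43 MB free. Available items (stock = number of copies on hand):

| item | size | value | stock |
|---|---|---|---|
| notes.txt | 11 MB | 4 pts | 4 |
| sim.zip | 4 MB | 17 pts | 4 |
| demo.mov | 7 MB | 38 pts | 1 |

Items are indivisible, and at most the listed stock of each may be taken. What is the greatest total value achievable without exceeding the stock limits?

110 pts

Best selections within size 43 and stock limits:
- 1×notes.txt + 4×sim.zip + 1×demo.mov: size 34, value 110
- 4×sim.zip + 1×demo.mov: size 23, value 106
- 2×notes.txt + 3×sim.zip + 1×demo.mov: size 41, value 97
Best: 110 pts.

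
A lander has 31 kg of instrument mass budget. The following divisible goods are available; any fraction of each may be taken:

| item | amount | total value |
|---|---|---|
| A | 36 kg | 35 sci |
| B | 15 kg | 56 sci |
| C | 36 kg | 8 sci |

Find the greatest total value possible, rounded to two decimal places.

71.56

Take in order of value per unit:
- B (56/15 per unit): all 15 → value 56, running total 56.00
- A (35/36 per unit): 16 of 36 → value 16×35/36 = 15.5556, running total 71.56
Total 71.56.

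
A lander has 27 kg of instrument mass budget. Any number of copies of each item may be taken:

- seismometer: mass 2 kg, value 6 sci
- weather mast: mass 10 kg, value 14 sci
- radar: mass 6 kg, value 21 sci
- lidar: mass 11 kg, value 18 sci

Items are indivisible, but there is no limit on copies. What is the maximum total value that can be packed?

Best value-per-unit is radar at 21/6; filling with it alone gives 4×21 = 84.
Optimal mix: 1×seismometer + 4×radar → mass 26, value 90.

90 sci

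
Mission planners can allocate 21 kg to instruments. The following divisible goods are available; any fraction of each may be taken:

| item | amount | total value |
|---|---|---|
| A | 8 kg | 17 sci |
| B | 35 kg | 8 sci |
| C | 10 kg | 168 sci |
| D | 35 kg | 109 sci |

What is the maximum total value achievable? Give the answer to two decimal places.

202.26

Take in order of value per unit:
- C (168/10 per unit): all 10 → value 168, running total 168.00
- D (109/35 per unit): 11 of 35 → value 11×109/35 = 34.2571, running total 202.26
Total 202.26.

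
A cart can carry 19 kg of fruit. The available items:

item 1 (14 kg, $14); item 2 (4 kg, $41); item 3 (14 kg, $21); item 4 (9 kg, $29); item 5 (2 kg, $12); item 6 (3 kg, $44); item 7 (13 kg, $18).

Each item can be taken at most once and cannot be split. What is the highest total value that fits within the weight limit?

$126

This is a 0/1 knapsack; check combinations near the capacity.
- item 2+item 4+item 5+item 6: weight 4+9+2+3=18, value 41+29+12+44=126
- item 2+item 4+item 6: weight 4+9+3=16, value 41+29+44=114
- item 2+item 5+item 6: weight 4+2+3=9, value 41+12+44=97
Best: $126.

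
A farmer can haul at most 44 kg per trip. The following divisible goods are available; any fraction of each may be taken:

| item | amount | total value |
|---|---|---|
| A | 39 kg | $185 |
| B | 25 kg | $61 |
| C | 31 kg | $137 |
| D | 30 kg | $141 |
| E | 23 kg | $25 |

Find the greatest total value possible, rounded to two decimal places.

Take in order of value per unit:
- A (185/39 per unit): all 39 → value 185, running total 185.00
- D (141/30 per unit): 5 of 30 → value 5×141/30 = 23.5000, running total 208.50
Total 208.50.

208.50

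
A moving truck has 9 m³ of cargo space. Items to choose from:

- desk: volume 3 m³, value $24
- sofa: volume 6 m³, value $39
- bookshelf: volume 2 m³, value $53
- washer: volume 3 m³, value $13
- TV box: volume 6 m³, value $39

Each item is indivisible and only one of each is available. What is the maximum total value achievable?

$92

Check high-value combinations within 9 m³:
- sofa+bookshelf: volume 6+2=8, value 39+53=92
- bookshelf+TV box: volume 2+6=8, value 53+39=92
- desk+bookshelf+washer: volume 3+2+3=8, value 24+53+13=90
Best: $92.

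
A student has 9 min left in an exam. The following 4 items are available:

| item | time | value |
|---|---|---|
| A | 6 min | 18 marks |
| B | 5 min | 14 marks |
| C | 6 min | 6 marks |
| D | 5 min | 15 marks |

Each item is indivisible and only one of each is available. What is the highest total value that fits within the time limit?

This is a 0/1 knapsack; check combinations near the capacity.
- A: time 6, value 18
- D: time 5, value 15
- B: time 5, value 14
- C: time 6, value 6
Best: 18 marks.

18 marks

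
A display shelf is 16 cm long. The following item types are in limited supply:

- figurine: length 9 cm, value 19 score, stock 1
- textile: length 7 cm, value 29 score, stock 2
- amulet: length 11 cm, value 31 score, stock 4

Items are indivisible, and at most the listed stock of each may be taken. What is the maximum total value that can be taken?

58 score

Best selections within length 16 and stock limits:
- 2×textile: length 14, value 58
- 1×figurine + 1×textile: length 16, value 48
Best: 58 score.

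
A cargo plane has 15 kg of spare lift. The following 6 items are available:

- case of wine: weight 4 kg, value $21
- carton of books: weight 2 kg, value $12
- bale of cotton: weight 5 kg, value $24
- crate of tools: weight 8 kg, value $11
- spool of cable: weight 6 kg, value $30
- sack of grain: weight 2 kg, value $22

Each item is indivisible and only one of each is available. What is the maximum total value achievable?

$88

This is a 0/1 knapsack; check combinations near the capacity.
- carton of books+bale of cotton+spool of cable+sack of grain: weight 2+5+6+2=15, value 12+24+30+22=88
- case of wine+carton of books+spool of cable+sack of grain: weight 4+2+6+2=14, value 21+12+30+22=85
- case of wine+carton of books+bale of cotton+sack of grain: weight 4+2+5+2=13, value 21+12+24+22=79
Best: $88.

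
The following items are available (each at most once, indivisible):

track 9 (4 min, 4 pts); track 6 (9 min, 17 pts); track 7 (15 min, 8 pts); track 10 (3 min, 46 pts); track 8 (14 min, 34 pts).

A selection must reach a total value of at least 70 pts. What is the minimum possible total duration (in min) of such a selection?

Subsets with value ≥ 70, sorted by total duration:
- track 10+track 8: duration 17, value 80
- track 9+track 10+track 8: duration 21, value 84
- track 6+track 10+track 8: duration 26, value 97
Minimum duration: 17 min.

17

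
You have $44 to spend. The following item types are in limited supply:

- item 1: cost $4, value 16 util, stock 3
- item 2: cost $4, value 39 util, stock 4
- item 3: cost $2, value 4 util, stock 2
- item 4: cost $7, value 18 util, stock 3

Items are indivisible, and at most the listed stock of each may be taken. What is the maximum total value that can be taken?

Top feasible selections:
- 3×item 1 + 4×item 2 + 1×item 3 + 2×item 4: cost 44, value 244
- 3×item 1 + 4×item 2 + 2×item 4: cost 42, value 240
Best: 244 util.

244 util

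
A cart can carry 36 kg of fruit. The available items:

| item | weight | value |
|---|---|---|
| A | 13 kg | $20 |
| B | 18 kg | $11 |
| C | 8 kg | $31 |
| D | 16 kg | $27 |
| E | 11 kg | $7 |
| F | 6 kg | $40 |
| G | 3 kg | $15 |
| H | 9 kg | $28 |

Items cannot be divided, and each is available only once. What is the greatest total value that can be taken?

$119

Check high-value combinations within 36 kg:
- A+C+F+H: weight 13+8+6+9=36, value 20+31+40+28=119
- C+F+G+H: weight 8+6+3+9=26, value 31+40+15+28=114
- C+D+F+G: weight 8+16+6+3=33, value 31+27+40+15=113
- D+F+G+H: weight 16+6+3+9=34, value 27+40+15+28=110
- A+C+F+G: weight 13+8+6+3=30, value 20+31+40+15=106
Best: $119.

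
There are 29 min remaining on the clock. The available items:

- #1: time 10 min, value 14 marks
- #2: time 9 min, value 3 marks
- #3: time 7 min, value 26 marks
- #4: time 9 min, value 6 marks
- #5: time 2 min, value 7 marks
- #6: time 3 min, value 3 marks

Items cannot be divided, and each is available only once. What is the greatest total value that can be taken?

Check high-value combinations within 29 min:
- #1+#3+#4+#5: time 10+7+9+2=28, value 14+26+6+7=53
- #1+#3+#5+#6: time 10+7+2+3=22, value 14+26+7+3=50
- #1+#2+#3+#5: time 10+9+7+2=28, value 14+3+26+7=50
- #1+#3+#4+#6: time 10+7+9+3=29, value 14+26+6+3=49
- #1+#3+#5: time 10+7+2=19, value 14+26+7=47
Best: 53 marks.

53 marks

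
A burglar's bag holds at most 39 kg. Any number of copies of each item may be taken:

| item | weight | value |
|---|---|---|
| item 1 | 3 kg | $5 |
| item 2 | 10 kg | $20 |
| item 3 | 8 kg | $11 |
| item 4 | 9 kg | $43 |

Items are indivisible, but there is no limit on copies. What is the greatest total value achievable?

Best value-per-unit is item 4 at 43/9; filling with it alone gives 4×43 = 172.
Optimal mix: 1×item 1 + 4×item 4 → weight 39, value 177.

$177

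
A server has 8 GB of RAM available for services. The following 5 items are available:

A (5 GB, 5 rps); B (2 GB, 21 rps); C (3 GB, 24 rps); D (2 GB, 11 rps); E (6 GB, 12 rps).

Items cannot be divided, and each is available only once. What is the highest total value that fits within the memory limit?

Check high-value combinations within 8 GB:
- B+C+D: memory 2+3+2=7, value 21+24+11=56
- B+C: memory 2+3=5, value 21+24=45
- C+D: memory 3+2=5, value 24+11=35
Best: 56 rps.

56 rps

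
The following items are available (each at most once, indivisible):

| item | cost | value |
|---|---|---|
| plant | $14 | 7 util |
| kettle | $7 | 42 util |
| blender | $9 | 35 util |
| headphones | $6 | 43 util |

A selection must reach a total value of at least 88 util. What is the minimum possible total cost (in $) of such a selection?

22

Subsets with value ≥ 88, sorted by total cost:
- kettle+blender+headphones: cost 22, value 120
- plant+kettle+headphones: cost 27, value 92
- plant+kettle+blender+headphones: cost 36, value 127
Minimum cost: 22 $.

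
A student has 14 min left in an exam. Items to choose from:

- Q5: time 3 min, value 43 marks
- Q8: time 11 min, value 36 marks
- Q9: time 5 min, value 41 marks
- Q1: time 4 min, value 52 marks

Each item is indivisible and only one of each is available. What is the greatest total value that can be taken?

136 marks

Check high-value combinations within 14 min:
- Q5+Q9+Q1: time 3+5+4=12, value 43+41+52=136
- Q5+Q1: time 3+4=7, value 43+52=95
- Q9+Q1: time 5+4=9, value 41+52=93
- Q5+Q9: time 3+5=8, value 43+41=84
- Q5+Q8: time 3+11=14, value 43+36=79
Best: 136 marks.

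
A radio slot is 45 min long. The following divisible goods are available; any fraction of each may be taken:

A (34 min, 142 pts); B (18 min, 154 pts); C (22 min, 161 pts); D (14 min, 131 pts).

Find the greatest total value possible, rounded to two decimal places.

Take in order of value per unit:
- D (131/14 per unit): all 14 → value 131, running total 131.00
- B (154/18 per unit): all 18 → value 154, running total 285.00
- C (161/22 per unit): 13 of 22 → value 13×161/22 = 95.1364, running total 380.14
Total 380.14.

380.14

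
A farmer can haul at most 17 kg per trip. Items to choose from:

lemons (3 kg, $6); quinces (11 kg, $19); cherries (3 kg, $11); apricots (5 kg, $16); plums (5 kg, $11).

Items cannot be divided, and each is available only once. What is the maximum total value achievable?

Check high-value combinations within 17 kg:
- lemons+cherries+apricots+plums: weight 3+3+5+5=16, value 6+11+16+11=44
- cherries+apricots+plums: weight 3+5+5=13, value 11+16+11=38
- lemons+quinces+cherries: weight 3+11+3=17, value 6+19+11=36
Best: $44.

$44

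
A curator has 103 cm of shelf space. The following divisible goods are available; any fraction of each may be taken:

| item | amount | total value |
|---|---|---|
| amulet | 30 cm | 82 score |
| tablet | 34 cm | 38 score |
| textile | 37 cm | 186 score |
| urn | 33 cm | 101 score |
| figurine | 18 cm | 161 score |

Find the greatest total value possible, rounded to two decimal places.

489.00

Take in order of value per unit:
- figurine (161/18 per unit): all 18 → value 161, running total 161.00
- textile (186/37 per unit): all 37 → value 186, running total 347.00
- urn (101/33 per unit): all 33 → value 101, running total 448.00
- amulet (82/30 per unit): 15 of 30 → value 15×82/30 = 41.0000, running total 489.00
Total 489.00.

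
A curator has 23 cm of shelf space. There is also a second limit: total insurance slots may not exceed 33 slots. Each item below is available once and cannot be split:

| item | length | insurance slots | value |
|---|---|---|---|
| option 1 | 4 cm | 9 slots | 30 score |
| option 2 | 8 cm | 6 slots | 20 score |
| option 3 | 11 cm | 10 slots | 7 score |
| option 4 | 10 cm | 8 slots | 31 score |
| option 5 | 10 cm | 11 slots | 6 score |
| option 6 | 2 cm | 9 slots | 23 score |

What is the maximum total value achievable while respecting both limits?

Feasible sets respecting both limits:
- option 1+option 4+option 6: length 16, insurance slots 26, value 84
- option 1+option 2+option 4: length 22, insurance slots 23, value 81
- option 2+option 4+option 6: length 20, insurance slots 23, value 74
Best: 84 score.

84 score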